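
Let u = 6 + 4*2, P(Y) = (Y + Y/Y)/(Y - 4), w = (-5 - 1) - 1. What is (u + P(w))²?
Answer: 25600/121 ≈ 211.57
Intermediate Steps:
w = -7 (w = -6 - 1 = -7)
P(Y) = (1 + Y)/(-4 + Y) (P(Y) = (Y + 1)/(-4 + Y) = (1 + Y)/(-4 + Y))
u = 14 (u = 6 + 8 = 14)
(u + P(w))² = (14 + (1 - 7)/(-4 - 7))² = (14 - 6/(-11))² = (14 - 1/11*(-6))² = (14 + 6/11)² = (160/11)² = 25600/121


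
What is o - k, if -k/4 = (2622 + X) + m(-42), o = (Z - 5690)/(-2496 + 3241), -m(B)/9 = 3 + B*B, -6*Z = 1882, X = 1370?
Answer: -106502351/2235 ≈ -47652.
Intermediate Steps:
Z = -941/3 (Z = -1/6*1882 = -941/3 ≈ -313.67)
m(B) = -27 - 9*B**2 (m(B) = -9*(3 + B*B) = -9*(3 + B**2) = -27 - 9*B**2)
o = -18011/2235 (o = (-941/3 - 5690)/(-2496 + 3241) = -18011/3/745 = -18011/3*1/745 = -18011/2235 ≈ -8.0586)
k = 47644 (k = -4*((2622 + 1370) + (-27 - 9*(-42)**2)) = -4*(3992 + (-27 - 9*1764)) = -4*(3992 + (-27 - 15876)) = -4*(3992 - 15903) = -4*(-11911) = 47644)
o - k = -18011/2235 - 1*47644 = -18011/2235 - 47644 = -106502351/2235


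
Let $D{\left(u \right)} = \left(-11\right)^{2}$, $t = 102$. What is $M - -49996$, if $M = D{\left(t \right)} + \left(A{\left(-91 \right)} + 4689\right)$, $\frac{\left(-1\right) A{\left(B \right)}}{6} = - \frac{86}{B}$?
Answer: $\frac{4986830}{91} \approx 54800.0$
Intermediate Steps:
$A{\left(B \right)} = \frac{516}{B}$ ($A{\left(B \right)} = - 6 \left(- \frac{86}{B}\right) = \frac{516}{B}$)
$D{\left(u \right)} = 121$
$M = \frac{437194}{91}$ ($M = 121 + \left(\frac{516}{-91} + 4689\right) = 121 + \left(516 \left(- \frac{1}{91}\right) + 4689\right) = 121 + \left(- \frac{516}{91} + 4689\right) = 121 + \frac{426183}{91} = \frac{437194}{91} \approx 4804.3$)
$M - -49996 = \frac{437194}{91} - -49996 = \frac{437194}{91} + 49996 = \frac{4986830}{91}$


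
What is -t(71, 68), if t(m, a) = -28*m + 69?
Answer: 1919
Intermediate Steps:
t(m, a) = 69 - 28*m
-t(71, 68) = -(69 - 28*71) = -(69 - 1988) = -1*(-1919) = 1919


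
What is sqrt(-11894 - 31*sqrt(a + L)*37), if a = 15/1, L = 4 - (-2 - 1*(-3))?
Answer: sqrt(-11894 - 3441*sqrt(2)) ≈ 129.46*I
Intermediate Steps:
L = 3 (L = 4 - (-2 + 3) = 4 - 1*1 = 4 - 1 = 3)
a = 15 (a = 15*1 = 15)
sqrt(-11894 - 31*sqrt(a + L)*37) = sqrt(-11894 - 31*sqrt(15 + 3)*37) = sqrt(-11894 - 93*sqrt(2)*37) = sqrt(-11894 - 3441*sqrt(2))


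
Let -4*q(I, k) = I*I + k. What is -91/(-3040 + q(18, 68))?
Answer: 91/3138 ≈ 0.028999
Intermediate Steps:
q(I, k) = -k/4 - I**2/4 (q(I, k) = -(I*I + k)/4 = -(I**2 + k)/4 = -(k + I**2)/4 = -k/4 - I**2/4)
-91/(-3040 + q(18, 68)) = -91/(-3040 + (-1/4*68 - 1/4*18**2)) = -91/(-3040 + (-17 - 1/4*324)) = -91/(-3040 + (-17 - 81)) = -91/(-3040 - 98) = -91/(-3138) = -91*(-1/3138) = 91/3138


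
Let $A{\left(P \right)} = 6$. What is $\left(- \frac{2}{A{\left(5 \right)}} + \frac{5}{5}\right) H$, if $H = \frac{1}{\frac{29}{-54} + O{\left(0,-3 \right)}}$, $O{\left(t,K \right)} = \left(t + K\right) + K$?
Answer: $- \frac{36}{353} \approx -0.10198$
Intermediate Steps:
$O{\left(t,K \right)} = t + 2 K$ ($O{\left(t,K \right)} = \left(K + t\right) + K = t + 2 K$)
$H = - \frac{54}{353}$ ($H = \frac{1}{\frac{29}{-54} + \left(0 + 2 \left(-3\right)\right)} = \frac{1}{29 \left(- \frac{1}{54}\right) + \left(0 - 6\right)} = \frac{1}{- \frac{29}{54} - 6} = \frac{1}{- \frac{353}{54}} = - \frac{54}{353} \approx -0.15297$)
$\left(- \frac{2}{A{\left(5 \right)}} + \frac{5}{5}\right) H = \left(- \frac{2}{6} + \frac{5}{5}\right) \left(- \frac{54}{353}\right) = \left(\left(-2\right) \frac{1}{6} + 5 \cdot \frac{1}{5}\right) \left(- \frac{54}{353}\right) = \left(- \frac{1}{3} + 1\right) \left(- \frac{54}{353}\right) = \frac{2}{3} \left(- \frac{54}{353}\right) = - \frac{36}{353}$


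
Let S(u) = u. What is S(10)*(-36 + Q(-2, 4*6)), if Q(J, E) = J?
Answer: -380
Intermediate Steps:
S(10)*(-36 + Q(-2, 4*6)) = 10*(-36 - 2) = 10*(-38) = -380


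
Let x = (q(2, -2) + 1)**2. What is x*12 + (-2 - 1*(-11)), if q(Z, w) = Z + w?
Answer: 21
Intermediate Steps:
x = 1 (x = ((2 - 2) + 1)**2 = (0 + 1)**2 = 1**2 = 1)
x*12 + (-2 - 1*(-11)) = 1*12 + (-2 - 1*(-11)) = 12 + (-2 + 11) = 12 + 9 = 21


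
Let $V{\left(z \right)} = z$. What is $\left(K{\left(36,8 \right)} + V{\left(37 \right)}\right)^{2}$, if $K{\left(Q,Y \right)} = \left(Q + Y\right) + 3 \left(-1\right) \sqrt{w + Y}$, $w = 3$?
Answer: $6660 - 486 \sqrt{11} \approx 5048.1$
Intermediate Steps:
$K{\left(Q,Y \right)} = Q + Y - 3 \sqrt{3 + Y}$ ($K{\left(Q,Y \right)} = \left(Q + Y\right) + 3 \left(-1\right) \sqrt{3 + Y} = \left(Q + Y\right) - 3 \sqrt{3 + Y} = Q + Y - 3 \sqrt{3 + Y}$)
$\left(K{\left(36,8 \right)} + V{\left(37 \right)}\right)^{2} = \left(\left(36 + 8 - 3 \sqrt{3 + 8}\right) + 37\right)^{2} = \left(\left(36 + 8 - 3 \sqrt{11}\right) + 37\right)^{2} = \left(\left(44 - 3 \sqrt{11}\right) + 37\right)^{2} = \left(81 - 3 \sqrt{11}\right)^{2}$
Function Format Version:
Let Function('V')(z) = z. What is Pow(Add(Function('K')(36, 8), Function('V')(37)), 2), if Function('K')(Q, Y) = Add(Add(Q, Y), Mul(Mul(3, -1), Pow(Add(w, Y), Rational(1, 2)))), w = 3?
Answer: Add(6660, Mul(-486, Pow(11, Rational(1, 2)))) ≈ 5048.1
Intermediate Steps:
Function('K')(Q, Y) = Add(Q, Y, Mul(-3, Pow(Add(3, Y), Rational(1, 2)))) (Function('K')(Q, Y) = Add(Add(Q, Y), Mul(Mul(3, -1), Pow(Add(3, Y), Rational(1, 2)))) = Add(Add(Q, Y), Mul(-3, Pow(Add(3, Y), Rational(1, 2)))) = Add(Q, Y, Mul(-3, Pow(Add(3, Y), Rational(1, 2)))))
Pow(Add(Function('K')(36, 8), Function('V')(37)), 2) = Pow(Add(Add(36, 8, Mul(-3, Pow(Add(3, 8), Rational(1, 2)))), 37), 2) = Pow(Add(Add(36, 8, Mul(-3, Pow(11, Rational(1, 2)))), 37), 2) = Pow(Add(Add(44, Mul(-3, Pow(11, Rational(1, 2)))), 37), 2) = Pow(Add(81, Mul(-3, Pow(11, Rational(1, 2)))), 2)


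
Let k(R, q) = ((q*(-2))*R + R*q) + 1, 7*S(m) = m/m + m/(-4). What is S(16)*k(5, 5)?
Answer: 72/7 ≈ 10.286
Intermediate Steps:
S(m) = ⅐ - m/28 (S(m) = (m/m + m/(-4))/7 = (1 + m*(-¼))/7 = (1 - m/4)/7 = ⅐ - m/28)
k(R, q) = 1 - R*q (k(R, q) = ((-2*q)*R + R*q) + 1 = (-2*R*q + R*q) + 1 = -R*q + 1 = 1 - R*q)
S(16)*k(5, 5) = (⅐ - 1/28*16)*(1 - 1*5*5) = (⅐ - 4/7)*(1 - 25) = -3/7*(-24) = 72/7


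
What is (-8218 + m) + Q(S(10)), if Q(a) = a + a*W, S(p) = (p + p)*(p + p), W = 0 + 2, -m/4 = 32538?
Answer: -137170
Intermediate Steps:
m = -130152 (m = -4*32538 = -130152)
W = 2
S(p) = 4*p**2 (S(p) = (2*p)*(2*p) = 4*p**2)
Q(a) = 3*a (Q(a) = a + a*2 = a + 2*a = 3*a)
(-8218 + m) + Q(S(10)) = (-8218 - 130152) + 3*(4*10**2) = -138370 + 3*(4*100) = -138370 + 3*400 = -138370 + 1200 = -137170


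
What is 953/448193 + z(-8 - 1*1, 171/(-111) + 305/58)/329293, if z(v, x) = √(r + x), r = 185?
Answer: 953/448193 + √869106394/706662778 ≈ 0.0021680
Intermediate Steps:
z(v, x) = √(185 + x)
953/448193 + z(-8 - 1*1, 171/(-111) + 305/58)/329293 = 953/448193 + √(185 + (171/(-111) + 305/58))/329293 = 953*(1/448193) + √(185 + (171*(-1/111) + 305*(1/58)))*(1/329293) = 953/448193 + √(185 + (-57/37 + 305/58))*(1/329293) = 953/448193 + √(185 + 7979/2146)*(1/329293) = 953/448193 + √(404989/2146)*(1/329293) = 953/448193 + (√869106394/2146)*(1/329293) = 953/448193 + √869106394/706662778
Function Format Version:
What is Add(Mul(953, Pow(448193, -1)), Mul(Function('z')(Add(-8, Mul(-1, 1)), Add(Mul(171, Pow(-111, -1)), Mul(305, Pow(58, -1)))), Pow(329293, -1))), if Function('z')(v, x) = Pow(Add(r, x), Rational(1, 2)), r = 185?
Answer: Add(Rational(953, 448193), Mul(Rational(1, 706662778), Pow(869106394, Rational(1, 2)))) ≈ 0.0021680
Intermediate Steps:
Function('z')(v, x) = Pow(Add(185, x), Rational(1, 2))
Add(Mul(953, Pow(448193, -1)), Mul(Function('z')(Add(-8, Mul(-1, 1)), Add(Mul(171, Pow(-111, -1)), Mul(305, Pow(58, -1)))), Pow(329293, -1))) = Add(Mul(953, Pow(448193, -1)), Mul(Pow(Add(185, Add(Mul(171, Pow(-111, -1)), Mul(305, Pow(58, -1)))), Rational(1, 2)), Pow(329293, -1))) = Add(Mul(953, Rational(1, 448193)), Mul(Pow(Add(185, Add(Mul(171, Rational(-1, 111)), Mul(305, Rational(1, 58)))), Rational(1, 2)), Rational(1, 329293))) = Add(Rational(953, 448193), Mul(Pow(Add(185, Add(Rational(-57, 37), Rational(305, 58))), Rational(1, 2)), Rational(1, 329293))) = Add(Rational(953, 448193), Mul(Pow(Add(185, Rational(7979, 2146)), Rational(1, 2)), Rational(1, 329293))) = Add(Rational(953, 448193), Mul(Pow(Rational(404989, 2146), Rational(1, 2)), Rational(1, 329293))) = Add(Rational(953, 448193), Mul(Mul(Rational(1, 2146), Pow(869106394, Rational(1, 2))), Rational(1, 329293))) = Add(Rational(953, 448193), Mul(Rational(1, 706662778), Pow(869106394, Rational(1, 2))))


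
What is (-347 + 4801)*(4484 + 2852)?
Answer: 32674544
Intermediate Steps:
(-347 + 4801)*(4484 + 2852) = 4454*7336 = 32674544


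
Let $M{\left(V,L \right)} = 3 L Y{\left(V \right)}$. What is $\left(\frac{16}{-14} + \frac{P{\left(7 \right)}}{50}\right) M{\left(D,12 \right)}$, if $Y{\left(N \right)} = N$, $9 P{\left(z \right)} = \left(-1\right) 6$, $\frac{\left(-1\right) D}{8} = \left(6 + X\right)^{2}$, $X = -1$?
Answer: $\frac{58272}{7} \approx 8324.6$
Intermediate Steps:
$D = -200$ ($D = - 8 \left(6 - 1\right)^{2} = - 8 \cdot 5^{2} = \left(-8\right) 25 = -200$)
$P{\left(z \right)} = - \frac{2}{3}$ ($P{\left(z \right)} = \frac{\left(-1\right) 6}{9} = \frac{1}{9} \left(-6\right) = - \frac{2}{3}$)
$M{\left(V,L \right)} = 3 L V$
$\left(\frac{16}{-14} + \frac{P{\left(7 \right)}}{50}\right) M{\left(D,12 \right)} = \left(\frac{16}{-14} - \frac{2}{3 \cdot 50}\right) 3 \cdot 12 \left(-200\right) = \left(16 \left(- \frac{1}{14}\right) - \frac{1}{75}\right) \left(-7200\right) = \left(- \frac{8}{7} - \frac{1}{75}\right) \left(-7200\right) = \left(- \frac{607}{525}\right) \left(-7200\right) = \frac{58272}{7}$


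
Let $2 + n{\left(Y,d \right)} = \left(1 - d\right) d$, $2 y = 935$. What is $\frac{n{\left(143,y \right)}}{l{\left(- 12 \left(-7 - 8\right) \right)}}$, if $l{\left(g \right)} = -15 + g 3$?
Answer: $- \frac{872363}{2100} \approx -415.41$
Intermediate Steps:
$y = \frac{935}{2}$ ($y = \frac{1}{2} \cdot 935 = \frac{935}{2} \approx 467.5$)
$n{\left(Y,d \right)} = -2 + d \left(1 - d\right)$ ($n{\left(Y,d \right)} = -2 + \left(1 - d\right) d = -2 + d \left(1 - d\right)$)
$l{\left(g \right)} = -15 + 3 g$
$\frac{n{\left(143,y \right)}}{l{\left(- 12 \left(-7 - 8\right) \right)}} = \frac{-2 + \frac{935}{2} - \left(\frac{935}{2}\right)^{2}}{-15 + 3 \left(- 12 \left(-7 - 8\right)\right)} = \frac{-2 + \frac{935}{2} - \frac{874225}{4}}{-15 + 3 \left(\left(-12\right) \left(-15\right)\right)} = \frac{-2 + \frac{935}{2} - \frac{874225}{4}}{-15 + 3 \cdot 180} = - \frac{872363}{4 \left(-15 + 540\right)} = - \frac{872363}{4 \cdot 525} = \left(- \frac{872363}{4}\right) \frac{1}{525} = - \frac{872363}{2100}$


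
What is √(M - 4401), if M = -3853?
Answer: I*√8254 ≈ 90.852*I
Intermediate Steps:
√(M - 4401) = √(-3853 - 4401) = √(-8254) = I*√8254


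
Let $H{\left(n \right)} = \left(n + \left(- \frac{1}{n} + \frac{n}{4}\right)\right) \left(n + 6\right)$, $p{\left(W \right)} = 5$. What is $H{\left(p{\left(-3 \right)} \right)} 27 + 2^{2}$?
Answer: $\frac{36017}{20} \approx 1800.8$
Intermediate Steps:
$H{\left(n \right)} = \left(6 + n\right) \left(- \frac{1}{n} + \frac{5 n}{4}\right)$ ($H{\left(n \right)} = \left(n + \left(- \frac{1}{n} + n \frac{1}{4}\right)\right) \left(6 + n\right) = \left(n + \left(- \frac{1}{n} + \frac{n}{4}\right)\right) \left(6 + n\right) = \left(- \frac{1}{n} + \frac{5 n}{4}\right) \left(6 + n\right) = \left(6 + n\right) \left(- \frac{1}{n} + \frac{5 n}{4}\right)$)
$H{\left(p{\left(-3 \right)} \right)} 27 + 2^{2} = \frac{-24 + 5 \left(-4 + 5 \cdot 5^{2} + 30 \cdot 5\right)}{4 \cdot 5} \cdot 27 + 2^{2} = \frac{1}{4} \cdot \frac{1}{5} \left(-24 + 5 \left(-4 + 5 \cdot 25 + 150\right)\right) 27 + 4 = \frac{1}{4} \cdot \frac{1}{5} \left(-24 + 5 \left(-4 + 125 + 150\right)\right) 27 + 4 = \frac{1}{4} \cdot \frac{1}{5} \left(-24 + 5 \cdot 271\right) 27 + 4 = \frac{1}{4} \cdot \frac{1}{5} \left(-24 + 1355\right) 27 + 4 = \frac{1}{4} \cdot \frac{1}{5} \cdot 1331 \cdot 27 + 4 = \frac{1331}{20} \cdot 27 + 4 = \frac{35937}{20} + 4 = \frac{36017}{20}$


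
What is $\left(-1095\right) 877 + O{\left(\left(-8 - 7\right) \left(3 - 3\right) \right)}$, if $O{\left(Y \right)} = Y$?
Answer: $-960315$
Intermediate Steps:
$\left(-1095\right) 877 + O{\left(\left(-8 - 7\right) \left(3 - 3\right) \right)} = \left(-1095\right) 877 + \left(-8 - 7\right) \left(3 - 3\right) = -960315 - 0 = -960315 + 0 = -960315$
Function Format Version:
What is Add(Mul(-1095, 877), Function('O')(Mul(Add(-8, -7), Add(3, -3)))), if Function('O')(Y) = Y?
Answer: -960315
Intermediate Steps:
Add(Mul(-1095, 877), Function('O')(Mul(Add(-8, -7), Add(3, -3)))) = Add(Mul(-1095, 877), Mul(Add(-8, -7), Add(3, -3))) = Add(-960315, Mul(-15, 0)) = Add(-960315, 0) = -960315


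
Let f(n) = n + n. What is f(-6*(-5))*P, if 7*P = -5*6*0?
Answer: 0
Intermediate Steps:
P = 0 (P = (-5*6*0)/7 = (-30*0)/7 = (⅐)*0 = 0)
f(n) = 2*n
f(-6*(-5))*P = (2*(-6*(-5)))*0 = (2*30)*0 = 60*0 = 0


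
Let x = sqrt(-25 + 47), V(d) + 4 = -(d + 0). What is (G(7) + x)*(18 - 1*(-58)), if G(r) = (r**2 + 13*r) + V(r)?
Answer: 9804 + 76*sqrt(22) ≈ 10160.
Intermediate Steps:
V(d) = -4 - d (V(d) = -4 - (d + 0) = -4 - d)
G(r) = -4 + r**2 + 12*r (G(r) = (r**2 + 13*r) + (-4 - r) = -4 + r**2 + 12*r)
x = sqrt(22) ≈ 4.6904
(G(7) + x)*(18 - 1*(-58)) = ((-4 + 7**2 + 12*7) + sqrt(22))*(18 - 1*(-58)) = ((-4 + 49 + 84) + sqrt(22))*(18 + 58) = (129 + sqrt(22))*76 = 9804 + 76*sqrt(22)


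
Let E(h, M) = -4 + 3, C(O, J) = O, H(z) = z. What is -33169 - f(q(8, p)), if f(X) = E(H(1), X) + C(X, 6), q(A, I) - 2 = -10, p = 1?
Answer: -33160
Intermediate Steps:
E(h, M) = -1
q(A, I) = -8 (q(A, I) = 2 - 10 = -8)
f(X) = -1 + X
-33169 - f(q(8, p)) = -33169 - (-1 - 8) = -33169 - 1*(-9) = -33169 + 9 = -33160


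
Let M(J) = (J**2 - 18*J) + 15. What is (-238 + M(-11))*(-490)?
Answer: -47040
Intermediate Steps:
M(J) = 15 + J**2 - 18*J
(-238 + M(-11))*(-490) = (-238 + (15 + (-11)**2 - 18*(-11)))*(-490) = (-238 + (15 + 121 + 198))*(-490) = (-238 + 334)*(-490) = 96*(-490) = -47040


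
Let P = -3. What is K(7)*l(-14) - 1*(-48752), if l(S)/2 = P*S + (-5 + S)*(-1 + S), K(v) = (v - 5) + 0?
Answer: 50060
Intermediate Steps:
K(v) = -5 + v (K(v) = (-5 + v) + 0 = -5 + v)
l(S) = -6*S + 2*(-1 + S)*(-5 + S) (l(S) = 2*(-3*S + (-5 + S)*(-1 + S)) = 2*(-3*S + (-1 + S)*(-5 + S)) = -6*S + 2*(-1 + S)*(-5 + S))
K(7)*l(-14) - 1*(-48752) = (-5 + 7)*(10 - 18*(-14) + 2*(-14)**2) - 1*(-48752) = 2*(10 + 252 + 2*196) + 48752 = 2*(10 + 252 + 392) + 48752 = 2*654 + 48752 = 1308 + 48752 = 50060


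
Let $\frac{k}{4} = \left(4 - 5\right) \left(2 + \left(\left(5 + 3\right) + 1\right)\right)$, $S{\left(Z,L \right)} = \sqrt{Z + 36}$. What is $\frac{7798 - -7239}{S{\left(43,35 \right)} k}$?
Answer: $- \frac{1367 \sqrt{79}}{316} \approx -38.45$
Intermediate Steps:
$S{\left(Z,L \right)} = \sqrt{36 + Z}$
$k = -44$ ($k = 4 \left(4 - 5\right) \left(2 + \left(\left(5 + 3\right) + 1\right)\right) = 4 \left(- (2 + \left(8 + 1\right))\right) = 4 \left(- (2 + 9)\right) = 4 \left(\left(-1\right) 11\right) = 4 \left(-11\right) = -44$)
$\frac{7798 - -7239}{S{\left(43,35 \right)} k} = \frac{7798 - -7239}{\sqrt{36 + 43} \left(-44\right)} = \frac{7798 + 7239}{\sqrt{79} \left(-44\right)} = \frac{15037}{\left(-44\right) \sqrt{79}} = 15037 \left(- \frac{\sqrt{79}}{3476}\right) = - \frac{1367 \sqrt{79}}{316}$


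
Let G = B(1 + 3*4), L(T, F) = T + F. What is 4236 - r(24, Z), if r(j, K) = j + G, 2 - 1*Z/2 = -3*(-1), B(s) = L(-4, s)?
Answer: 4203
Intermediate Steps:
L(T, F) = F + T
B(s) = -4 + s (B(s) = s - 4 = -4 + s)
G = 9 (G = -4 + (1 + 3*4) = -4 + (1 + 12) = -4 + 13 = 9)
Z = -2 (Z = 4 - (-6)*(-1) = 4 - 2*3 = 4 - 6 = -2)
r(j, K) = 9 + j (r(j, K) = j + 9 = 9 + j)
4236 - r(24, Z) = 4236 - (9 + 24) = 4236 - 1*33 = 4236 - 33 = 4203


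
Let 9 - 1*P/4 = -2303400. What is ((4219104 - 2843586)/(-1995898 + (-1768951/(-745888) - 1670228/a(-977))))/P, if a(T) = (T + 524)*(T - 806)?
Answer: -69057077854475568/923232845791210569868073 ≈ -7.4799e-8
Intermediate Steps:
P = 9213636 (P = 36 - 4*(-2303400) = 36 + 9213600 = 9213636)
a(T) = (-806 + T)*(524 + T) (a(T) = (524 + T)*(-806 + T) = (-806 + T)*(524 + T))
((4219104 - 2843586)/(-1995898 + (-1768951/(-745888) - 1670228/a(-977))))/P = ((4219104 - 2843586)/(-1995898 + (-1768951/(-745888) - 1670228/(-422344 + (-977)**2 - 282*(-977)))))/9213636 = (1375518/(-1995898 + (-1768951*(-1/745888) - 1670228/(-422344 + 954529 + 275514))))*(1/9213636) = (1375518/(-1995898 + (1768951/745888 - 1670228/807699)))*(1/9213636) = (1375518/(-1995898 + 182976931285/602452991712))*(1/9213636) = (1375518/(-1202434538275066091/602452991712))*(1/9213636) = (1375518*(-602452991712/1202434538275066091))*(1/9213636) = -828684934253706816/1202434538275066091*1/9213636 = -69057077854475568/923232845791210569868073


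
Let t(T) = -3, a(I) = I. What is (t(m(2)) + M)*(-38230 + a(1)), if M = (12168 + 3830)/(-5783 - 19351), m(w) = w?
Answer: 582355100/4189 ≈ 1.3902e+5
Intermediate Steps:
M = -7999/12567 (M = 15998/(-25134) = 15998*(-1/25134) = -7999/12567 ≈ -0.63651)
(t(m(2)) + M)*(-38230 + a(1)) = (-3 - 7999/12567)*(-38230 + 1) = -45700/12567*(-38229) = 582355100/4189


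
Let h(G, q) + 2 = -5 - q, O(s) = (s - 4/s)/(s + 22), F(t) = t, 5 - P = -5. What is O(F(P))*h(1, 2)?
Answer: -27/10 ≈ -2.7000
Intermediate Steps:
P = 10 (P = 5 - 1*(-5) = 5 + 5 = 10)
O(s) = (s - 4/s)/(22 + s)
h(G, q) = -7 - q (h(G, q) = -2 + (-5 - q) = -7 - q)
O(F(P))*h(1, 2) = ((-4 + 10**2)/(10*(22 + 10)))*(-7 - 1*2) = ((1/10)*(-4 + 100)/32)*(-7 - 2) = ((1/10)*(1/32)*96)*(-9) = (3/10)*(-9) = -27/10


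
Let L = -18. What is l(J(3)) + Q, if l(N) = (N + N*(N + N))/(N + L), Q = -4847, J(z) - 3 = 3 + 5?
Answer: -34182/7 ≈ -4883.1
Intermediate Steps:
J(z) = 11 (J(z) = 3 + (3 + 5) = 3 + 8 = 11)
l(N) = (N + 2*N**2)/(-18 + N) (l(N) = (N + N*(N + N))/(N - 18) = (N + N*(2*N))/(-18 + N) = (N + 2*N**2)/(-18 + N))
l(J(3)) + Q = 11*(1 + 2*11)/(-18 + 11) - 4847 = 11*(1 + 22)/(-7) - 4847 = 11*(-1/7)*23 - 4847 = -253/7 - 4847 = -34182/7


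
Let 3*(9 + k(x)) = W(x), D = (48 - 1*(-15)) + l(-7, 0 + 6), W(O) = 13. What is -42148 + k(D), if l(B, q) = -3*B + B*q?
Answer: -126458/3 ≈ -42153.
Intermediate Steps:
D = 42 (D = (48 - 1*(-15)) - 7*(-3 + (0 + 6)) = (48 + 15) - 7*(-3 + 6) = 63 - 7*3 = 63 - 21 = 42)
k(x) = -14/3 (k(x) = -9 + (1/3)*13 = -9 + 13/3 = -14/3)
-42148 + k(D) = -42148 - 14/3 = -126458/3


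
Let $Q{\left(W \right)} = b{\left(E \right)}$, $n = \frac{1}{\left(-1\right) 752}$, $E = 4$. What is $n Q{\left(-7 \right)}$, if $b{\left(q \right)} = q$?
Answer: $- \frac{1}{188} \approx -0.0053191$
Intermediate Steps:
$n = - \frac{1}{752}$ ($n = \frac{1}{-752} = - \frac{1}{752} \approx -0.0013298$)
$Q{\left(W \right)} = 4$
$n Q{\left(-7 \right)} = \left(- \frac{1}{752}\right) 4 = - \frac{1}{188}$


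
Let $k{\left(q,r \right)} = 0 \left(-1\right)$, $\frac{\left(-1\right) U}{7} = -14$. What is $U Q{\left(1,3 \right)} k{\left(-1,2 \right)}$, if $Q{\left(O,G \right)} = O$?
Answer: $0$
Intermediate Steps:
$U = 98$ ($U = \left(-7\right) \left(-14\right) = 98$)
$k{\left(q,r \right)} = 0$
$U Q{\left(1,3 \right)} k{\left(-1,2 \right)} = 98 \cdot 1 \cdot 0 = 98 \cdot 0 = 0$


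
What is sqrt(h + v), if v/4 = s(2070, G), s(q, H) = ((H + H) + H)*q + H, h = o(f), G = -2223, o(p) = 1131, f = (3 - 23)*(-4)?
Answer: I*sqrt(55227081) ≈ 7431.5*I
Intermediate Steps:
f = 80 (f = -20*(-4) = 80)
h = 1131
s(q, H) = H + 3*H*q (s(q, H) = (2*H + H)*q + H = (3*H)*q + H = 3*H*q + H = H + 3*H*q)
v = -55228212 (v = 4*(-2223*(1 + 3*2070)) = 4*(-2223*(1 + 6210)) = 4*(-2223*6211) = 4*(-13807053) = -55228212)
sqrt(h + v) = sqrt(1131 - 55228212) = sqrt(-55227081) = I*sqrt(55227081)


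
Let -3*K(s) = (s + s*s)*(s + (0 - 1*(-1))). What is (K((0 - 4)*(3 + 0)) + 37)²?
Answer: 271441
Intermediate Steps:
K(s) = -(1 + s)*(s + s²)/3 (K(s) = -(s + s*s)*(s + (0 - 1*(-1)))/3 = -(s + s²)*(s + (0 + 1))/3 = -(s + s²)*(s + 1)/3 = -(s + s²)*(1 + s)/3 = -(1 + s)*(s + s²)/3)
(K((0 - 4)*(3 + 0)) + 37)² = (-(0 - 4)*(3 + 0)*(1 + ((0 - 4)*(3 + 0))² + 2*((0 - 4)*(3 + 0)))/3 + 37)² = (-(-4*3)*(1 + (-4*3)² + 2*(-4*3))/3 + 37)² = (-⅓*(-12)*(1 + (-12)² + 2*(-12)) + 37)² = (-⅓*(-12)*(1 + 144 - 24) + 37)² = (-⅓*(-12)*121 + 37)² = (484 + 37)² = 521² = 271441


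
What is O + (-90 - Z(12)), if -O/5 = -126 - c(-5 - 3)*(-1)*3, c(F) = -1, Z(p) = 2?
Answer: 553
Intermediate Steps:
O = 645 (O = -5*(-126 - (-1*(-1))*3) = -5*(-126 - 3) = -5*(-129) = 645)
O + (-90 - Z(12)) = 645 + (-90 - 1*2) = 645 + (-90 - 2) = 645 - 92 = 553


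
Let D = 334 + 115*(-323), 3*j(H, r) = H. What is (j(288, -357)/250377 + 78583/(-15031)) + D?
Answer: -46184935199324/1254472229 ≈ -36816.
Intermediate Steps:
j(H, r) = H/3
D = -36811 (D = 334 - 37145 = -36811)
(j(288, -357)/250377 + 78583/(-15031)) + D = (((⅓)*288)/250377 + 78583/(-15031)) - 36811 = (96*(1/250377) + 78583*(-1/15031)) - 36811 = (32/83459 - 78583/15031) - 36811 = -6557977605/1254472229 - 36811 = -46184935199324/1254472229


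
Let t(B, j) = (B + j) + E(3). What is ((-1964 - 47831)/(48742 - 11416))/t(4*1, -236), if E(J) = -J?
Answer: 9959/1754322 ≈ 0.0056768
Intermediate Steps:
t(B, j) = -3 + B + j (t(B, j) = (B + j) - 1*3 = (B + j) - 3 = -3 + B + j)
((-1964 - 47831)/(48742 - 11416))/t(4*1, -236) = ((-1964 - 47831)/(48742 - 11416))/(-3 + 4*1 - 236) = (-49795/37326)/(-3 + 4 - 236) = -49795*1/37326/(-235) = -49795/37326*(-1/235) = 9959/1754322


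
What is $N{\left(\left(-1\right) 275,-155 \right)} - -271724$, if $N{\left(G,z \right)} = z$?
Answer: $271569$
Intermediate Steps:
$N{\left(\left(-1\right) 275,-155 \right)} - -271724 = -155 - -271724 = -155 + 271724 = 271569$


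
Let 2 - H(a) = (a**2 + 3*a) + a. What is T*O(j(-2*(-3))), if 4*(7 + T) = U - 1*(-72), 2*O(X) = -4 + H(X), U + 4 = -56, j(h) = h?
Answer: 124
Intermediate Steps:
U = -60 (U = -4 - 56 = -60)
H(a) = 2 - a**2 - 4*a (H(a) = 2 - ((a**2 + 3*a) + a) = 2 - (a**2 + 4*a) = 2 + (-a**2 - 4*a) = 2 - a**2 - 4*a)
O(X) = -1 - 2*X - X**2/2 (O(X) = (-4 + (2 - X**2 - 4*X))/2 = (-2 - X**2 - 4*X)/2 = -1 - 2*X - X**2/2)
T = -4 (T = -7 + (-60 - 1*(-72))/4 = -7 + (-60 + 72)/4 = -7 + (1/4)*12 = -7 + 3 = -4)
T*O(j(-2*(-3))) = -4*(-1 - (-4)*(-3) - (-2*(-3))**2/2) = -4*(-1 - 2*6 - 1/2*6**2) = -4*(-1 - 12 - 1/2*36) = -4*(-1 - 12 - 18) = -4*(-31) = 124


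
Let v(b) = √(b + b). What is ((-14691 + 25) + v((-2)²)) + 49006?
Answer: 34340 + 2*√2 ≈ 34343.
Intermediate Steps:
v(b) = √2*√b (v(b) = √(2*b) = √2*√b)
((-14691 + 25) + v((-2)²)) + 49006 = ((-14691 + 25) + √2*√((-2)²)) + 49006 = (-14666 + √2*√4) + 49006 = (-14666 + √2*2) + 49006 = (-14666 + 2*√2) + 49006 = 34340 + 2*√2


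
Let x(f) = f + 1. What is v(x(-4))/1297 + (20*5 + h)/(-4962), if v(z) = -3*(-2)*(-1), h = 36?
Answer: -103082/3217857 ≈ -0.032034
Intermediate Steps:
x(f) = 1 + f
v(z) = -6 (v(z) = 6*(-1) = -6)
v(x(-4))/1297 + (20*5 + h)/(-4962) = -6/1297 + (20*5 + 36)/(-4962) = -6*1/1297 + (100 + 36)*(-1/4962) = -6/1297 + 136*(-1/4962) = -6/1297 - 68/2481 = -103082/3217857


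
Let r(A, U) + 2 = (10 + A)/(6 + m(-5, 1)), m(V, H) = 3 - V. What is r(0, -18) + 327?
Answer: 2280/7 ≈ 325.71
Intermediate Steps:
r(A, U) = -9/7 + A/14 (r(A, U) = -2 + (10 + A)/(6 + (3 - 1*(-5))) = -2 + (10 + A)/(6 + (3 + 5)) = -2 + (10 + A)/(6 + 8) = -2 + (10 + A)/14 = -2 + (10 + A)*(1/14) = -2 + (5/7 + A/14) = -9/7 + A/14)
r(0, -18) + 327 = (-9/7 + (1/14)*0) + 327 = (-9/7 + 0) + 327 = -9/7 + 327 = 2280/7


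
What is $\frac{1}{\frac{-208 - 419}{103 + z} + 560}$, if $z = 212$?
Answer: $\frac{105}{58591} \approx 0.0017921$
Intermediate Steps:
$\frac{1}{\frac{-208 - 419}{103 + z} + 560} = \frac{1}{\frac{-208 - 419}{103 + 212} + 560} = \frac{1}{- \frac{627}{315} + 560} = \frac{1}{\left(-627\right) \frac{1}{315} + 560} = \frac{1}{- \frac{209}{105} + 560} = \frac{1}{\frac{58591}{105}} = \frac{105}{58591}$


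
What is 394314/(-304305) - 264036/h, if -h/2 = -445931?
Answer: -72003524608/45233010985 ≈ -1.5918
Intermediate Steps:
h = 891862 (h = -2*(-445931) = 891862)
394314/(-304305) - 264036/h = 394314/(-304305) - 264036/891862 = 394314*(-1/304305) - 264036*1/891862 = -131438/101435 - 132018/445931 = -72003524608/45233010985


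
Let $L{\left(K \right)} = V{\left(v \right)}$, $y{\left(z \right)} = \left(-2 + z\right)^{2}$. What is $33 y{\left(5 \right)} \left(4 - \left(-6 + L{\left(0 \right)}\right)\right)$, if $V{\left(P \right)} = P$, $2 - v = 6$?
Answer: $4158$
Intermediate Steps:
$v = -4$ ($v = 2 - 6 = -4$)
$L{\left(K \right)} = -4$
$33 y{\left(5 \right)} \left(4 - \left(-6 + L{\left(0 \right)}\right)\right) = 33 \left(-2 + 5\right)^{2} \left(4 + \left(6 - -4\right)\right) = 33 \cdot 3^{2} \left(4 + \left(6 + 4\right)\right) = 33 \cdot 9 \left(4 + 10\right) = 297 \cdot 14 = 4158$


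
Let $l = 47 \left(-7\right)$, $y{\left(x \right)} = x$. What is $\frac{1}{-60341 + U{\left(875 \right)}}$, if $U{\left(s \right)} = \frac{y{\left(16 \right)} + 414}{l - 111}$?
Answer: $- \frac{44}{2655047} \approx -1.6572 \cdot 10^{-5}$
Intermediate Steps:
$l = -329$
$U{\left(s \right)} = - \frac{43}{44}$ ($U{\left(s \right)} = \frac{16 + 414}{-329 - 111} = \frac{430}{-440} = 430 \left(- \frac{1}{440}\right) = - \frac{43}{44}$)
$\frac{1}{-60341 + U{\left(875 \right)}} = \frac{1}{-60341 - \frac{43}{44}} = \frac{1}{- \frac{2655047}{44}} = - \frac{44}{2655047}$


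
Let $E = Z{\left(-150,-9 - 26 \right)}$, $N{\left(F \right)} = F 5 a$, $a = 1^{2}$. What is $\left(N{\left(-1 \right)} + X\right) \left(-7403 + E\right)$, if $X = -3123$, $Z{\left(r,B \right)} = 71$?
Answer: $22934496$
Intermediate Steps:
$a = 1$
$N{\left(F \right)} = 5 F$ ($N{\left(F \right)} = F 5 \cdot 1 = 5 F 1 = 5 F$)
$E = 71$
$\left(N{\left(-1 \right)} + X\right) \left(-7403 + E\right) = \left(5 \left(-1\right) - 3123\right) \left(-7403 + 71\right) = \left(-5 - 3123\right) \left(-7332\right) = \left(-3128\right) \left(-7332\right) = 22934496$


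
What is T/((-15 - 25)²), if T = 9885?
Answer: 1977/320 ≈ 6.1781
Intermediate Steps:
T/((-15 - 25)²) = 9885/((-15 - 25)²) = 9885/((-40)²) = 9885/1600 = 9885*(1/1600) = 1977/320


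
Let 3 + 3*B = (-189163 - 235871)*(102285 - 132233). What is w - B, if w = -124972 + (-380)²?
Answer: -4242953315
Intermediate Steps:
w = 19428 (w = -124972 + 144400 = 19428)
B = 4242972743 (B = -1 + ((-189163 - 235871)*(102285 - 132233))/3 = -1 + (-425034*(-29948))/3 = -1 + (⅓)*12728918232 = -1 + 4242972744 = 4242972743)
w - B = 19428 - 1*4242972743 = 19428 - 4242972743 = -4242953315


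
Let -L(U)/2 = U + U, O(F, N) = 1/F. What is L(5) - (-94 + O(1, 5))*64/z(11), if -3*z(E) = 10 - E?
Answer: 17836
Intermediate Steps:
L(U) = -4*U (L(U) = -2*(U + U) = -4*U)
z(E) = -10/3 + E/3 (z(E) = -(10 - E)/3 = -10/3 + E/3)
L(5) - (-94 + O(1, 5))*64/z(11) = -4*5 - (-94 + 1/1)*64/(-10/3 + (⅓)*11) = -20 - (-94 + 1)*64/(-10/3 + 11/3) = -20 - (-93)*64/(⅓) = -20 - (-93)*64*3 = -20 - (-93)*192 = -20 - 1*(-17856) = -20 + 17856 = 17836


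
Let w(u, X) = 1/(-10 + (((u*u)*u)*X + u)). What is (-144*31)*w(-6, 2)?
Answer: 279/28 ≈ 9.9643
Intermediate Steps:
w(u, X) = 1/(-10 + u + X*u**3) (w(u, X) = 1/(-10 + ((u**2*u)*X + u)) = 1/(-10 + (u**3*X + u)) = 1/(-10 + (X*u**3 + u)) = 1/(-10 + (u + X*u**3)) = 1/(-10 + u + X*u**3))
(-144*31)*w(-6, 2) = (-144*31)/(-10 - 6 + 2*(-6)**3) = -4464/(-10 - 6 + 2*(-216)) = -4464/(-10 - 6 - 432) = -4464/(-448) = -4464*(-1/448) = 279/28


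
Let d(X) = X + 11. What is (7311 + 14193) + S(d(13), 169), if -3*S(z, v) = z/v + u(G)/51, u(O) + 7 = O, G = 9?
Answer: 556027366/25857 ≈ 21504.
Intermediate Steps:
d(X) = 11 + X
u(O) = -7 + O
S(z, v) = -2/153 - z/(3*v) (S(z, v) = -(z/v + (-7 + 9)/51)/3 = -(z/v + 2*(1/51))/3 = -(z/v + 2/51)/3 = -(2/51 + z/v)/3 = -2/153 - z/(3*v))
(7311 + 14193) + S(d(13), 169) = (7311 + 14193) + (-2/153 - ⅓*(11 + 13)/169) = 21504 + (-2/153 - ⅓*24*1/169) = 21504 + (-2/153 - 8/169) = 21504 - 1562/25857 = 556027366/25857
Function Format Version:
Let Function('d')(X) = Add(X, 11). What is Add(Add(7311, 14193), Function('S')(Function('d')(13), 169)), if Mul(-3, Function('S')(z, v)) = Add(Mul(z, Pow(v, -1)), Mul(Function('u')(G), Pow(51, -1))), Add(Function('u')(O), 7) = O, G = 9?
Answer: Rational(556027366, 25857) ≈ 21504.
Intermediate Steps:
Function('d')(X) = Add(11, X)
Function('u')(O) = Add(-7, O)
Function('S')(z, v) = Add(Rational(-2, 153), Mul(Rational(-1, 3), z, Pow(v, -1))) (Function('S')(z, v) = Mul(Rational(-1, 3), Add(Mul(z, Pow(v, -1)), Mul(Add(-7, 9), Pow(51, -1)))) = Mul(Rational(-1, 3), Add(Mul(z, Pow(v, -1)), Mul(2, Rational(1, 51)))) = Mul(Rational(-1, 3), Add(Mul(z, Pow(v, -1)), Rational(2, 51))) = Mul(Rational(-1, 3), Add(Rational(2, 51), Mul(z, Pow(v, -1)))) = Add(Rational(-2, 153), Mul(Rational(-1, 3), z, Pow(v, -1))))
Add(Add(7311, 14193), Function('S')(Function('d')(13), 169)) = Add(Add(7311, 14193), Add(Rational(-2, 153), Mul(Rational(-1, 3), Add(11, 13), Pow(169, -1)))) = Add(21504, Add(Rational(-2, 153), Mul(Rational(-1, 3), 24, Rational(1, 169)))) = Add(21504, Add(Rational(-2, 153), Rational(-8, 169))) = Add(21504, Rational(-1562, 25857)) = Rational(556027366, 25857)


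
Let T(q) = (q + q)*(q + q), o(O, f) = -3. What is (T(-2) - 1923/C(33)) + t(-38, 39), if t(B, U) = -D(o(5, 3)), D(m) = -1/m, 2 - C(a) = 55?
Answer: 8260/159 ≈ 51.950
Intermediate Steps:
C(a) = -53 (C(a) = 2 - 1*55 = 2 - 55 = -53)
T(q) = 4*q² (T(q) = (2*q)*(2*q) = 4*q²)
t(B, U) = -⅓ (t(B, U) = -(-1)/(-3) = -(-1)*(-1)/3 = -1*⅓ = -⅓)
(T(-2) - 1923/C(33)) + t(-38, 39) = (4*(-2)² - 1923/(-53)) - ⅓ = (4*4 - 1923*(-1/53)) - ⅓ = (16 + 1923/53) - ⅓ = 2771/53 - ⅓ = 8260/159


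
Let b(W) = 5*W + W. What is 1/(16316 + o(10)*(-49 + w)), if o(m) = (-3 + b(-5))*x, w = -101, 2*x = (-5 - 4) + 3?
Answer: 1/1466 ≈ 0.00068213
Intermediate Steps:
x = -3 (x = ((-5 - 4) + 3)/2 = (-9 + 3)/2 = (½)*(-6) = -3)
b(W) = 6*W
o(m) = 99 (o(m) = (-3 + 6*(-5))*(-3) = (-3 - 30)*(-3) = -33*(-3) = 99)
1/(16316 + o(10)*(-49 + w)) = 1/(16316 + 99*(-49 - 101)) = 1/(16316 + 99*(-150)) = 1/(16316 - 14850) = 1/1466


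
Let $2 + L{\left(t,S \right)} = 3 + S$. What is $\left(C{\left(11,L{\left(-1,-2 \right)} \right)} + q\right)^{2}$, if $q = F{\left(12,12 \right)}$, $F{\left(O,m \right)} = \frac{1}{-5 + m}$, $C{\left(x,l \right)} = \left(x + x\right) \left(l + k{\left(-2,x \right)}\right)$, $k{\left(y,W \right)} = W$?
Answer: $\frac{2374681}{49} \approx 48463.0$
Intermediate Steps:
$L{\left(t,S \right)} = 1 + S$ ($L{\left(t,S \right)} = -2 + \left(3 + S\right) = 1 + S$)
$C{\left(x,l \right)} = 2 x \left(l + x\right)$ ($C{\left(x,l \right)} = \left(x + x\right) \left(l + x\right) = 2 x \left(l + x\right)$)
$q = \frac{1}{7}$ ($q = \frac{1}{-5 + 12} = \frac{1}{7} \approx 0.14286$)
$\left(C{\left(11,L{\left(-1,-2 \right)} \right)} + q\right)^{2} = \left(2 \cdot 11 \left(\left(1 - 2\right) + 11\right) + \frac{1}{7}\right)^{2} = \left(2 \cdot 11 \left(-1 + 11\right) + \frac{1}{7}\right)^{2} = \left(2 \cdot 11 \cdot 10 + \frac{1}{7}\right)^{2} = \left(220 + \frac{1}{7}\right)^{2} = \left(\frac{1541}{7}\right)^{2} = \frac{2374681}{49}$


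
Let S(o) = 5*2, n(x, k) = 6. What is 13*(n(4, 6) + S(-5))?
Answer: 208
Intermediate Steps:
S(o) = 10
13*(n(4, 6) + S(-5)) = 13*(6 + 10) = 13*16 = 208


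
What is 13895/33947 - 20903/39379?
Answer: -162422936/1336798913 ≈ -0.12150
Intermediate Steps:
13895/33947 - 20903/39379 = -162422936/1336798913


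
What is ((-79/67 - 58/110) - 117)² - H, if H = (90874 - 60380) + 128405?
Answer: -1966377643786/13579225 ≈ -1.4481e+5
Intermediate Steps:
H = 158899 (H = 30494 + 128405 = 158899)
((-79/67 - 58/110) - 117)² - H = ((-79/67 - 58/110) - 117)² - 1*158899 = ((-79*1/67 - 58*1/110) - 117)² - 158899 = ((-79/67 - 29/55) - 117)² - 158899 = (-6288/3685 - 117)² - 158899 = (-437433/3685)² - 158899 = 191347629489/13579225 - 158899 = -1966377643786/13579225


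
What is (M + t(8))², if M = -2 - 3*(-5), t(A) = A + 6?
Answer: 729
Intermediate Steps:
t(A) = 6 + A
M = 13 (M = -2 + 15 = 13)
(M + t(8))² = (13 + (6 + 8))² = (13 + 14)² = 27² = 729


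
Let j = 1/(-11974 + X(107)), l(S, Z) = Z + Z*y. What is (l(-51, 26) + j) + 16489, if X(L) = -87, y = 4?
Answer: 200441758/12061 ≈ 16619.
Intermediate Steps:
l(S, Z) = 5*Z (l(S, Z) = Z + Z*4 = Z + 4*Z = 5*Z)
j = -1/12061 (j = 1/(-11974 - 87) = 1/(-12061) = -1/12061 ≈ -8.2912e-5)
(l(-51, 26) + j) + 16489 = (5*26 - 1/12061) + 16489 = (130 - 1/12061) + 16489 = 1567929/12061 + 16489 = 200441758/12061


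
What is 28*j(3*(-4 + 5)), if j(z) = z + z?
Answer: 168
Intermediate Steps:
j(z) = 2*z
28*j(3*(-4 + 5)) = 28*(2*(3*(-4 + 5))) = 28*(2*(3*1)) = 28*(2*3) = 28*6 = 168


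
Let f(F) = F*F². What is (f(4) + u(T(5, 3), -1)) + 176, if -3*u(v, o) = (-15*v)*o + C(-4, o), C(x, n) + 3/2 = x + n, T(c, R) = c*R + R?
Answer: 913/6 ≈ 152.17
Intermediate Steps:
T(c, R) = R + R*c (T(c, R) = R*c + R = R + R*c)
f(F) = F³
C(x, n) = -3/2 + n + x (C(x, n) = -3/2 + (x + n) = -3/2 + (n + x) = -3/2 + n + x)
u(v, o) = 11/6 - o/3 + 5*o*v (u(v, o) = -((-15*v)*o + (-3/2 + o - 4))/3 = -(-15*o*v + (-11/2 + o))/3 = -(-11/2 + o - 15*o*v)/3 = 11/6 - o/3 + 5*o*v)
(f(4) + u(T(5, 3), -1)) + 176 = (4³ + (11/6 - ⅓*(-1) + 5*(-1)*(3*(1 + 5)))) + 176 = (64 + (11/6 + ⅓ + 5*(-1)*(3*6))) + 176 = (64 + (11/6 + ⅓ + 5*(-1)*18)) + 176 = (64 + (11/6 + ⅓ - 90)) + 176 = (64 - 527/6) + 176 = -143/6 + 176 = 913/6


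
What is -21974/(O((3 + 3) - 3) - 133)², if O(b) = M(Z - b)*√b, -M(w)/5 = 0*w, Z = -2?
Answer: -21974/17689 ≈ -1.2422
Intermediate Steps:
M(w) = 0 (M(w) = -0*w = -5*0 = 0)
O(b) = 0 (O(b) = 0*√b = 0)
-21974/(O((3 + 3) - 3) - 133)² = -21974/(0 - 133)² = -21974/((-133)²) = -21974/17689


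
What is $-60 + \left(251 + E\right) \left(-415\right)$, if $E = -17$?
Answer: $-97170$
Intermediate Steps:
$-60 + \left(251 + E\right) \left(-415\right) = -60 + \left(251 - 17\right) \left(-415\right) = -60 + 234 \left(-415\right) = -60 - 97110 = -97170$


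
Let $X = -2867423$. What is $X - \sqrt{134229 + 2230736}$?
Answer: $-2867423 - \sqrt{2364965} \approx -2.869 \cdot 10^{6}$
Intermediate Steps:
$X - \sqrt{134229 + 2230736} = -2867423 - \sqrt{134229 + 2230736} = -2867423 - \sqrt{2364965}$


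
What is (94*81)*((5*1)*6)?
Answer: 228420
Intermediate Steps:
(94*81)*((5*1)*6) = 7614*(5*6) = 7614*30 = 228420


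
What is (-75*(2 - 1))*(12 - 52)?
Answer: 3000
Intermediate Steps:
(-75*(2 - 1))*(12 - 52) = -75*1*(-40) = -75*(-40) = 3000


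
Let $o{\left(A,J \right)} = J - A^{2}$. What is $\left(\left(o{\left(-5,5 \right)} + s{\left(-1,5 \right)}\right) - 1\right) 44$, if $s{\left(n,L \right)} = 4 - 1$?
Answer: $-792$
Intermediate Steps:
$s{\left(n,L \right)} = 3$
$\left(\left(o{\left(-5,5 \right)} + s{\left(-1,5 \right)}\right) - 1\right) 44 = \left(\left(\left(5 - \left(-5\right)^{2}\right) + 3\right) - 1\right) 44 = \left(\left(\left(5 - 25\right) + 3\right) - 1\right) 44 = \left(\left(-20 + 3\right) - 1\right) 44 = \left(-17 - 1\right) 44 = \left(-18\right) 44 = -792$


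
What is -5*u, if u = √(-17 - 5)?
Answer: -5*I*√22 ≈ -23.452*I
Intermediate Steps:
u = I*√22 (u = √(-22) = I*√22 ≈ 4.6904*I)
-5*u = -5*I*√22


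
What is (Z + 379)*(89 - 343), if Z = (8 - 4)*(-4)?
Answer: -92202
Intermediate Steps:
Z = -16 (Z = 4*(-4) = -16)
(Z + 379)*(89 - 343) = (-16 + 379)*(89 - 343) = 363*(-254) = -92202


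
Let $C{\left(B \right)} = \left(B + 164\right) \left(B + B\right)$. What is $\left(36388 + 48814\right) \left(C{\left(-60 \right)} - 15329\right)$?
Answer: $-2369382418$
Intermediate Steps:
$C{\left(B \right)} = 2 B \left(164 + B\right)$ ($C{\left(B \right)} = \left(164 + B\right) 2 B = 2 B \left(164 + B\right)$)
$\left(36388 + 48814\right) \left(C{\left(-60 \right)} - 15329\right) = \left(36388 + 48814\right) \left(2 \left(-60\right) \left(164 - 60\right) - 15329\right) = 85202 \left(2 \left(-60\right) 104 - 15329\right) = 85202 \left(-12480 - 15329\right) = 85202 \left(-27809\right) = -2369382418$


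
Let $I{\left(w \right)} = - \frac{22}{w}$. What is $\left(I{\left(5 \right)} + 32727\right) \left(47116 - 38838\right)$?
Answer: $\frac{1354388414}{5} \approx 2.7088 \cdot 10^{8}$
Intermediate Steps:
$\left(I{\left(5 \right)} + 32727\right) \left(47116 - 38838\right) = \left(- \frac{22}{5} + 32727\right) \left(47116 - 38838\right) = \left(\left(-22\right) \frac{1}{5} + 32727\right) 8278 = \left(- \frac{22}{5} + 32727\right) 8278 = \frac{163613}{5} \cdot 8278 = \frac{1354388414}{5}$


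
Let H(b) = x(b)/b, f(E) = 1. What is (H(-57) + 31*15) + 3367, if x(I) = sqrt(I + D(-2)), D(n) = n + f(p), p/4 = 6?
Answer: 3832 - I*sqrt(58)/57 ≈ 3832.0 - 0.13361*I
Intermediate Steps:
p = 24 (p = 4*6 = 24)
D(n) = 1 + n (D(n) = n + 1 = 1 + n)
x(I) = sqrt(-1 + I) (x(I) = sqrt(I + (1 - 2)) = sqrt(I - 1) = sqrt(-1 + I))
H(b) = sqrt(-1 + b)/b
(H(-57) + 31*15) + 3367 = (sqrt(-1 - 57)/(-57) + 31*15) + 3367 = (-I*sqrt(58)/57 + 465) + 3367 = (465 - I*sqrt(58)/57) + 3367 = 3832 - I*sqrt(58)/57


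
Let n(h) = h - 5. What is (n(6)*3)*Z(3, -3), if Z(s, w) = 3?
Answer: 9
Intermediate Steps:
n(h) = -5 + h
(n(6)*3)*Z(3, -3) = ((-5 + 6)*3)*3 = (1*3)*3 = 3*3 = 9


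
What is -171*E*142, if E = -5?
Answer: 121410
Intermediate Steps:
-171*E*142 = -171*(-5)*142 = 855*142 = 121410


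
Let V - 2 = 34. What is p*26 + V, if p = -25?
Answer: -614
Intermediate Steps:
V = 36 (V = 2 + 34 = 36)
p*26 + V = -25*26 + 36 = -650 + 36 = -614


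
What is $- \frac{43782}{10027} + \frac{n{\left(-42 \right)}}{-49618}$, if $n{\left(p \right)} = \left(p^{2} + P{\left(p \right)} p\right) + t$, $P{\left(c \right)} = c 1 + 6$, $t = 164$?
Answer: $- \frac{1103434078}{248759843} \approx -4.4357$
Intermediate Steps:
$P{\left(c \right)} = 6 + c$ ($P{\left(c \right)} = c + 6 = 6 + c$)
$n{\left(p \right)} = 164 + p^{2} + p \left(6 + p\right)$ ($n{\left(p \right)} = \left(p^{2} + \left(6 + p\right) p\right) + 164 = \left(p^{2} + p \left(6 + p\right)\right) + 164 = 164 + p^{2} + p \left(6 + p\right)$)
$- \frac{43782}{10027} + \frac{n{\left(-42 \right)}}{-49618} = - \frac{43782}{10027} + \frac{164 + \left(-42\right)^{2} - 42 \left(6 - 42\right)}{-49618} = \left(-43782\right) \frac{1}{10027} + \left(164 + 1764 - -1512\right) \left(- \frac{1}{49618}\right) = - \frac{43782}{10027} + \left(164 + 1764 + 1512\right) \left(- \frac{1}{49618}\right) = - \frac{43782}{10027} + 3440 \left(- \frac{1}{49618}\right) = - \frac{43782}{10027} - \frac{1720}{24809} = - \frac{1103434078}{248759843}$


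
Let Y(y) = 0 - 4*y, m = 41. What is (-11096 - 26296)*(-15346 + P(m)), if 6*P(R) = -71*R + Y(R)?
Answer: 592981032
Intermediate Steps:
Y(y) = -4*y
P(R) = -25*R/2 (P(R) = (-71*R - 4*R)/6 = (-75*R)/6 = -25*R/2)
(-11096 - 26296)*(-15346 + P(m)) = (-11096 - 26296)*(-15346 - 25/2*41) = -37392*(-15346 - 1025/2) = -37392*(-31717/2) = 592981032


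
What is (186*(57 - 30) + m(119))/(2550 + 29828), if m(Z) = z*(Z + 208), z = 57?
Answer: 23661/32378 ≈ 0.73077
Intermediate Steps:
m(Z) = 11856 + 57*Z (m(Z) = 57*(Z + 208) = 57*(208 + Z) = 11856 + 57*Z)
(186*(57 - 30) + m(119))/(2550 + 29828) = (186*(57 - 30) + (11856 + 57*119))/(2550 + 29828) = (186*27 + (11856 + 6783))/32378 = (5022 + 18639)*(1/32378) = 23661*(1/32378) = 23661/32378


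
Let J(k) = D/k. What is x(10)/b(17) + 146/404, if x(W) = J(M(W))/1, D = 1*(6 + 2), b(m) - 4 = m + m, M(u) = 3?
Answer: 4969/11514 ≈ 0.43156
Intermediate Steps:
b(m) = 4 + 2*m (b(m) = 4 + (m + m) = 4 + 2*m)
D = 8 (D = 1*8 = 8)
J(k) = 8/k
x(W) = 8/3 (x(W) = (8/3)/1 = (8*(⅓))*1 = (8/3)*1 = 8/3)
x(10)/b(17) + 146/404 = 8/(3*(4 + 2*17)) + 146/404 = 8/(3*(4 + 34)) + 146*(1/404) = (8/3)/38 + 73/202 = (8/3)*(1/38) + 73/202 = 4/57 + 73/202 = 4969/11514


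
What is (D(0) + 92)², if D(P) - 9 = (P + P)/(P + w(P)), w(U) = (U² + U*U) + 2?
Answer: 10201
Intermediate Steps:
w(U) = 2 + 2*U² (w(U) = (U² + U²) + 2 = 2*U² + 2 = 2 + 2*U²)
D(P) = 9 + 2*P/(2 + P + 2*P²) (D(P) = 9 + (P + P)/(P + (2 + 2*P²)) = 9 + (2*P)/(2 + P + 2*P²) = 9 + 2*P/(2 + P + 2*P²))
(D(0) + 92)² = ((18 + 11*0 + 18*0²)/(2 + 0 + 2*0²) + 92)² = ((18 + 0 + 18*0)/(2 + 0 + 2*0) + 92)² = ((18 + 0 + 0)/(2 + 0 + 0) + 92)² = (18/2 + 92)² = ((½)*18 + 92)² = (9 + 92)² = 101² = 10201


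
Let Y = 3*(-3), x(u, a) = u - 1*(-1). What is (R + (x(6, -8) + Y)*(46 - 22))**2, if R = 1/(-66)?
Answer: 10042561/4356 ≈ 2305.5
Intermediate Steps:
x(u, a) = 1 + u (x(u, a) = u + 1 = 1 + u)
Y = -9
R = -1/66 ≈ -0.015152
(R + (x(6, -8) + Y)*(46 - 22))**2 = (-1/66 + ((1 + 6) - 9)*(46 - 22))**2 = (-1/66 + (7 - 9)*24)**2 = (-1/66 - 2*24)**2 = (-1/66 - 48)**2 = (-3169/66)**2 = 10042561/4356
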